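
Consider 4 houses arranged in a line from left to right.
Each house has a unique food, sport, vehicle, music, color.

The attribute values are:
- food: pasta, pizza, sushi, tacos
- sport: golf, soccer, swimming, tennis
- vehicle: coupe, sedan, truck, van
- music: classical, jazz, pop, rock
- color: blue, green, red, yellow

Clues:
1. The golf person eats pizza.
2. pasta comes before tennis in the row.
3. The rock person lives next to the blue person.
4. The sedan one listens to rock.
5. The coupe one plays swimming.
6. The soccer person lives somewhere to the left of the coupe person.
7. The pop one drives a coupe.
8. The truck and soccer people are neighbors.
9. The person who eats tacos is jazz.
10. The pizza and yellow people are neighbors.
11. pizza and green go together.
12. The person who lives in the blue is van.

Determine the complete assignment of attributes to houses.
Solution:

House | Food | Sport | Vehicle | Music | Color
----------------------------------------------
  1   | pizza | golf | truck | classical | green
  2   | pasta | soccer | sedan | rock | yellow
  3   | tacos | tennis | van | jazz | blue
  4   | sushi | swimming | coupe | pop | red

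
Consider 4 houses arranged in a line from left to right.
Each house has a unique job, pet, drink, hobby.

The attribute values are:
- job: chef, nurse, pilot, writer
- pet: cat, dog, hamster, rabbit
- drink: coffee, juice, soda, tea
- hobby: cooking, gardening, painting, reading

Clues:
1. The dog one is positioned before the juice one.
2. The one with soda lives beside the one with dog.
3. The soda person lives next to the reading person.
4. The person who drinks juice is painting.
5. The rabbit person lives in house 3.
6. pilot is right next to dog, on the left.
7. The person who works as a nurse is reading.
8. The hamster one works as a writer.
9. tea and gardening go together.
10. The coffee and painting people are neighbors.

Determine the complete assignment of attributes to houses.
Solution:

House | Job | Pet | Drink | Hobby
---------------------------------
  1   | pilot | cat | soda | cooking
  2   | nurse | dog | coffee | reading
  3   | chef | rabbit | juice | painting
  4   | writer | hamster | tea | gardening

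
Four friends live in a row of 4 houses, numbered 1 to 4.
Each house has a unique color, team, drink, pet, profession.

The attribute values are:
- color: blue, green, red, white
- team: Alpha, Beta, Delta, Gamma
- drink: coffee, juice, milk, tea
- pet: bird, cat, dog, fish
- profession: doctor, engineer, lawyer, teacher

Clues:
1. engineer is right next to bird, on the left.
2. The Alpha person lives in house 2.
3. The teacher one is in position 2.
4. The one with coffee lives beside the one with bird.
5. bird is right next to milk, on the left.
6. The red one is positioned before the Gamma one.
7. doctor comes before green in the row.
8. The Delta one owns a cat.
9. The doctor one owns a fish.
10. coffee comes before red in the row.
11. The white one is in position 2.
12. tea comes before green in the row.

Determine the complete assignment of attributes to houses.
Solution:

House | Color | Team | Drink | Pet | Profession
-----------------------------------------------
  1   | blue | Delta | coffee | cat | engineer
  2   | white | Alpha | tea | bird | teacher
  3   | red | Beta | milk | fish | doctor
  4   | green | Gamma | juice | dog | lawyer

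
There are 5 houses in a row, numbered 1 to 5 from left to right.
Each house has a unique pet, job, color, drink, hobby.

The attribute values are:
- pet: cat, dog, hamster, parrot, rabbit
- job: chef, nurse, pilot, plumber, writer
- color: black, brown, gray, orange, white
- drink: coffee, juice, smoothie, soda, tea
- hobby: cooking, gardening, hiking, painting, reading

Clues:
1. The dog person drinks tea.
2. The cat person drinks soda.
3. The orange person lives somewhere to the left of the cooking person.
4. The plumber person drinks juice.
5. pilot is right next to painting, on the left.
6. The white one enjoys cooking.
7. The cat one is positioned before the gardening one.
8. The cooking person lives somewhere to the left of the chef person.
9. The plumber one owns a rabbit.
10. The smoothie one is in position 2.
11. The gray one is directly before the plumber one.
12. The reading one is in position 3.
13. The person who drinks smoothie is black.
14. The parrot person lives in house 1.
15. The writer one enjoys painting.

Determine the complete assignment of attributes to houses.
Solution:

House | Pet | Job | Color | Drink | Hobby
-----------------------------------------
  1   | parrot | pilot | orange | coffee | hiking
  2   | hamster | writer | black | smoothie | painting
  3   | cat | nurse | gray | soda | reading
  4   | rabbit | plumber | white | juice | cooking
  5   | dog | chef | brown | tea | gardening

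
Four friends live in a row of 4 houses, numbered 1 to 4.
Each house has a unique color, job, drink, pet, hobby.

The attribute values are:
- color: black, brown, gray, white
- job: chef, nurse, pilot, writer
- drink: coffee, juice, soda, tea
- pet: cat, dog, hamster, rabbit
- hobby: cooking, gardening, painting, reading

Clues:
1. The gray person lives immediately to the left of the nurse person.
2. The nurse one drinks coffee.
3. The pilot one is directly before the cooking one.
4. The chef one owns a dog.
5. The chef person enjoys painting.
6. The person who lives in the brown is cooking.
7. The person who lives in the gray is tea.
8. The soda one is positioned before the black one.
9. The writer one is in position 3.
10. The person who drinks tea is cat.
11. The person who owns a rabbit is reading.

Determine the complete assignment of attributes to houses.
Solution:

House | Color | Job | Drink | Pet | Hobby
-----------------------------------------
  1   | gray | pilot | tea | cat | gardening
  2   | brown | nurse | coffee | hamster | cooking
  3   | white | writer | soda | rabbit | reading
  4   | black | chef | juice | dog | painting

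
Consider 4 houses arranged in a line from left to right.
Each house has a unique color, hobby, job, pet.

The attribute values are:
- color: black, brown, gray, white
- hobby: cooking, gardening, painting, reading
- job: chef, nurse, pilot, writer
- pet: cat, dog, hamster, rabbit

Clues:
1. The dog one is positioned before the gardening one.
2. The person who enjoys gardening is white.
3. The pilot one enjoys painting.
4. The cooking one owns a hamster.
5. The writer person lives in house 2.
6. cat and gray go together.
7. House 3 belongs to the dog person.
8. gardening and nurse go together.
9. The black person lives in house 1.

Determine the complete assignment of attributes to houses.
Solution:

House | Color | Hobby | Job | Pet
---------------------------------
  1   | black | cooking | chef | hamster
  2   | gray | reading | writer | cat
  3   | brown | painting | pilot | dog
  4   | white | gardening | nurse | rabbit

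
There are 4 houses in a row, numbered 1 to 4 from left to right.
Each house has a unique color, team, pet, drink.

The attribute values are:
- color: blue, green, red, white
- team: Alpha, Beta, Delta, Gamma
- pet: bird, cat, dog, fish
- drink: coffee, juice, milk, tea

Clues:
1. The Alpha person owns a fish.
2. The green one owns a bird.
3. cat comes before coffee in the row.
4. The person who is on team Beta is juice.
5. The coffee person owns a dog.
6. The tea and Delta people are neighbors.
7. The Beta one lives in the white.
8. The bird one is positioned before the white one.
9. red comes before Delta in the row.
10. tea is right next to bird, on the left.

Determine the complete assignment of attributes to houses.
Solution:

House | Color | Team | Pet | Drink
----------------------------------
  1   | red | Alpha | fish | tea
  2   | green | Delta | bird | milk
  3   | white | Beta | cat | juice
  4   | blue | Gamma | dog | coffee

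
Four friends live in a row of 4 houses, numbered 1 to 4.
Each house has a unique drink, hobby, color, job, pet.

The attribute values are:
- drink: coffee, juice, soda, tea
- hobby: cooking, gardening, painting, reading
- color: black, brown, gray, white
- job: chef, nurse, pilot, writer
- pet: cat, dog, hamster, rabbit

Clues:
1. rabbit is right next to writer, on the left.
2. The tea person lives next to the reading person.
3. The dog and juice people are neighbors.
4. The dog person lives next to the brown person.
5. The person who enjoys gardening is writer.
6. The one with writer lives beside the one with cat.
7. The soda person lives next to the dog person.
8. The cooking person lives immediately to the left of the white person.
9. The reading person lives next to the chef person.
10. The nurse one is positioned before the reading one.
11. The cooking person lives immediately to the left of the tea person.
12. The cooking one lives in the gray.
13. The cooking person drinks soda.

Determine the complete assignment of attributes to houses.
Solution:

House | Drink | Hobby | Color | Job | Pet
-----------------------------------------
  1   | soda | cooking | gray | nurse | rabbit
  2   | tea | gardening | white | writer | dog
  3   | juice | reading | brown | pilot | cat
  4   | coffee | painting | black | chef | hamster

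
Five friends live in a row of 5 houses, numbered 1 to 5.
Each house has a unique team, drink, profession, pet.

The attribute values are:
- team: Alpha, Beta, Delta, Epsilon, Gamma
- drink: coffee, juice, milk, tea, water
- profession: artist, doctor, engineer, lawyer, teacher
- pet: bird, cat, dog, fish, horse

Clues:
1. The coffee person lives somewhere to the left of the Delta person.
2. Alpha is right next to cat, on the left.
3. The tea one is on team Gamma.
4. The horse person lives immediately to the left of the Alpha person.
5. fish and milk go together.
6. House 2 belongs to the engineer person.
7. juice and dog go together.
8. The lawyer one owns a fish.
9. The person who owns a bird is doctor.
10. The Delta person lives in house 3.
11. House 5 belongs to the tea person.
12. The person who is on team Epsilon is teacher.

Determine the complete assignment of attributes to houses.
Solution:

House | Team | Drink | Profession | Pet
---------------------------------------
  1   | Epsilon | coffee | teacher | horse
  2   | Alpha | juice | engineer | dog
  3   | Delta | water | artist | cat
  4   | Beta | milk | lawyer | fish
  5   | Gamma | tea | doctor | bird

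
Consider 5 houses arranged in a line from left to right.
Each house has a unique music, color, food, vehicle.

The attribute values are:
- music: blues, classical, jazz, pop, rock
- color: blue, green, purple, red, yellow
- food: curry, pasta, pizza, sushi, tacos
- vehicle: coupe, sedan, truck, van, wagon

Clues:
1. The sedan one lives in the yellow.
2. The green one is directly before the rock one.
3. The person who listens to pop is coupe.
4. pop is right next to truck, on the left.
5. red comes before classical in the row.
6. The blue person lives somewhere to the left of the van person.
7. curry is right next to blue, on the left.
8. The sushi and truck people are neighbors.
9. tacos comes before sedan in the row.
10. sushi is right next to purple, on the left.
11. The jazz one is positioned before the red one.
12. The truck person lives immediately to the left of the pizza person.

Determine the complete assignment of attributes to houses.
Solution:

House | Music | Color | Food | Vehicle
--------------------------------------
  1   | pop | green | sushi | coupe
  2   | rock | purple | curry | truck
  3   | jazz | blue | pizza | wagon
  4   | blues | red | tacos | van
  5   | classical | yellow | pasta | sedan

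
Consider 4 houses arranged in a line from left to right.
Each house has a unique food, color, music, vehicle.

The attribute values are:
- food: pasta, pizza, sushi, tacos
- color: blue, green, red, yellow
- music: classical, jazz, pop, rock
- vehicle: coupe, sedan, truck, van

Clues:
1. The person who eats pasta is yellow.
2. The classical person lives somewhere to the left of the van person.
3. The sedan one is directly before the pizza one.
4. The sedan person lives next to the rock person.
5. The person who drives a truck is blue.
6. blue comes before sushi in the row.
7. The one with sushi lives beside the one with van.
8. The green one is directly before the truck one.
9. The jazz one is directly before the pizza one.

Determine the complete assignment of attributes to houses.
Solution:

House | Food | Color | Music | Vehicle
--------------------------------------
  1   | tacos | green | jazz | sedan
  2   | pizza | blue | rock | truck
  3   | sushi | red | classical | coupe
  4   | pasta | yellow | pop | van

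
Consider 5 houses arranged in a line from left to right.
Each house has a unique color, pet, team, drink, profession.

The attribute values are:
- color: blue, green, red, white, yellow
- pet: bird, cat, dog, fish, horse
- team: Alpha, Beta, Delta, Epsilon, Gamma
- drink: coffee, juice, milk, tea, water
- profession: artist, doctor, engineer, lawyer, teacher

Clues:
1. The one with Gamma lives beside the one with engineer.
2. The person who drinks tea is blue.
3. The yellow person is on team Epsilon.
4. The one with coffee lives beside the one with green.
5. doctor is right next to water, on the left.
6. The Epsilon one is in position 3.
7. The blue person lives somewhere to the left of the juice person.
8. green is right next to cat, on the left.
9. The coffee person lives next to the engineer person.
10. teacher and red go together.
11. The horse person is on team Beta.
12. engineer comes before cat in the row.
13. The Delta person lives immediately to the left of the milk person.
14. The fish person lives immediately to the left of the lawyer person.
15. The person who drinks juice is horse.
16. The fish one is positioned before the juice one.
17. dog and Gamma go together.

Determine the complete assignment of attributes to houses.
Solution:

House | Color | Pet | Team | Drink | Profession
-----------------------------------------------
  1   | white | dog | Gamma | coffee | doctor
  2   | green | fish | Delta | water | engineer
  3   | yellow | cat | Epsilon | milk | lawyer
  4   | blue | bird | Alpha | tea | artist
  5   | red | horse | Beta | juice | teacher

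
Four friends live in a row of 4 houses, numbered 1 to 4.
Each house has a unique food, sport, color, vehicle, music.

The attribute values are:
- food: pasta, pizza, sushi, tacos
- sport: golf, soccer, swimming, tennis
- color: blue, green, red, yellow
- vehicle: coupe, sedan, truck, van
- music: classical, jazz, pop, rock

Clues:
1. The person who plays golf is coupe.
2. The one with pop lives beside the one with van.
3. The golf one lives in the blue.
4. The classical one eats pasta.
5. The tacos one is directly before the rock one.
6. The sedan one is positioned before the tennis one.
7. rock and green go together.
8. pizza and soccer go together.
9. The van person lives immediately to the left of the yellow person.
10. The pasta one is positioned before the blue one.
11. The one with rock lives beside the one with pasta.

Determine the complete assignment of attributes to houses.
Solution:

House | Food | Sport | Color | Vehicle | Music
----------------------------------------------
  1   | tacos | swimming | red | sedan | pop
  2   | pizza | soccer | green | van | rock
  3   | pasta | tennis | yellow | truck | classical
  4   | sushi | golf | blue | coupe | jazz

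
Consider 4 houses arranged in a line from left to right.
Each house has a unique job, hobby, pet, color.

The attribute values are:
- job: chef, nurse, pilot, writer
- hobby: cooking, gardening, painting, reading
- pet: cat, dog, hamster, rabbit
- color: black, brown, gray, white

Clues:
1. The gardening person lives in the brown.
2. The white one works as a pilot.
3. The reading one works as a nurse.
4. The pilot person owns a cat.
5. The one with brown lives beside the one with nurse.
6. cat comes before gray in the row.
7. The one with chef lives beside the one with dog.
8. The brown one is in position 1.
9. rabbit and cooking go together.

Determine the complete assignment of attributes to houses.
Solution:

House | Job | Hobby | Pet | Color
---------------------------------
  1   | chef | gardening | hamster | brown
  2   | nurse | reading | dog | black
  3   | pilot | painting | cat | white
  4   | writer | cooking | rabbit | gray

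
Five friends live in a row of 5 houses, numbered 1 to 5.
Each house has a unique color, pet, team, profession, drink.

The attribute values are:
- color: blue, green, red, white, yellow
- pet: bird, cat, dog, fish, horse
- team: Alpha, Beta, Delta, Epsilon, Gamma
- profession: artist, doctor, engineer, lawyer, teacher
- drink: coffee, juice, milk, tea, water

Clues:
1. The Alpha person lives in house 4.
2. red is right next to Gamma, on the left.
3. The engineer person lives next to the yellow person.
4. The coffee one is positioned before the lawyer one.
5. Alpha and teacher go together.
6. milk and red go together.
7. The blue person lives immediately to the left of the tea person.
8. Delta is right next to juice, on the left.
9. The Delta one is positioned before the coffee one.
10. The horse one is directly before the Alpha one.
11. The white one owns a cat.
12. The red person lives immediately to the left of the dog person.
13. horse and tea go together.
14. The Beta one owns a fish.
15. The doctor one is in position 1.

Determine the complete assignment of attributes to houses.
Solution:

House | Color | Pet | Team | Profession | Drink
-----------------------------------------------
  1   | red | bird | Delta | doctor | milk
  2   | blue | dog | Gamma | engineer | juice
  3   | yellow | horse | Epsilon | artist | tea
  4   | white | cat | Alpha | teacher | coffee
  5   | green | fish | Beta | lawyer | water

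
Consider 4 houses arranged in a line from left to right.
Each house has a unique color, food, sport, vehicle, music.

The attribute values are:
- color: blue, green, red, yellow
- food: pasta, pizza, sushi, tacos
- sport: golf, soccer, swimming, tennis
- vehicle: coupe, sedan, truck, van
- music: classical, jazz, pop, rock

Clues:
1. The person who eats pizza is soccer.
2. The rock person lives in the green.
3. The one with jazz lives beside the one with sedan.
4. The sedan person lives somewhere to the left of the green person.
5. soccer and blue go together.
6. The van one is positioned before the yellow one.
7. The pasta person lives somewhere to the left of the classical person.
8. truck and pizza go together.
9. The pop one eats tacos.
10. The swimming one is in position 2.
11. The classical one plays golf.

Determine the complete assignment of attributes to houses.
Solution:

House | Color | Food | Sport | Vehicle | Music
----------------------------------------------
  1   | blue | pizza | soccer | truck | jazz
  2   | red | tacos | swimming | sedan | pop
  3   | green | pasta | tennis | van | rock
  4   | yellow | sushi | golf | coupe | classical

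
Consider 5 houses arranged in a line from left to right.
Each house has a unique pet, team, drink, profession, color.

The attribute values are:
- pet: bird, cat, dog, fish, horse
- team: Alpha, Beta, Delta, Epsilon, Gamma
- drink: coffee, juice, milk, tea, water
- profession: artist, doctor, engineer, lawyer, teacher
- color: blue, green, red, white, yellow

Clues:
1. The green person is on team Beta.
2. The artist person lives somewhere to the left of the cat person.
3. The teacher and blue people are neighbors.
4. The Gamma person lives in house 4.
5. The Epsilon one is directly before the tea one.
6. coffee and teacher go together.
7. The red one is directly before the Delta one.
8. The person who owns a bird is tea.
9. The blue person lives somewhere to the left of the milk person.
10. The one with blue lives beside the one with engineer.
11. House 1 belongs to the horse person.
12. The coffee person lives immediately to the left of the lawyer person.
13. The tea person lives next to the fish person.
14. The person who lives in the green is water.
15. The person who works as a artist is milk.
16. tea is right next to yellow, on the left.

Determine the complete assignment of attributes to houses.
Solution:

House | Pet | Team | Drink | Profession | Color
-----------------------------------------------
  1   | horse | Epsilon | coffee | teacher | red
  2   | bird | Delta | tea | lawyer | blue
  3   | fish | Alpha | juice | engineer | yellow
  4   | dog | Gamma | milk | artist | white
  5   | cat | Beta | water | doctor | green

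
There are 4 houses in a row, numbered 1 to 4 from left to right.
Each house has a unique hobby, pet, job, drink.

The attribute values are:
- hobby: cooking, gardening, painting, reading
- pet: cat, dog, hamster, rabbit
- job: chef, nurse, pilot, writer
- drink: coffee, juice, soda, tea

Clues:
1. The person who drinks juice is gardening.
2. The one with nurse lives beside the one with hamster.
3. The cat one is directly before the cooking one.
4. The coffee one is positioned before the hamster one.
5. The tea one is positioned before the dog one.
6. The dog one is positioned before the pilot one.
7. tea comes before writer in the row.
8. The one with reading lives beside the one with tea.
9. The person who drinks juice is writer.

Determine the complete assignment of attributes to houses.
Solution:

House | Hobby | Pet | Job | Drink
---------------------------------
  1   | reading | cat | nurse | coffee
  2   | cooking | hamster | chef | tea
  3   | gardening | dog | writer | juice
  4   | painting | rabbit | pilot | soda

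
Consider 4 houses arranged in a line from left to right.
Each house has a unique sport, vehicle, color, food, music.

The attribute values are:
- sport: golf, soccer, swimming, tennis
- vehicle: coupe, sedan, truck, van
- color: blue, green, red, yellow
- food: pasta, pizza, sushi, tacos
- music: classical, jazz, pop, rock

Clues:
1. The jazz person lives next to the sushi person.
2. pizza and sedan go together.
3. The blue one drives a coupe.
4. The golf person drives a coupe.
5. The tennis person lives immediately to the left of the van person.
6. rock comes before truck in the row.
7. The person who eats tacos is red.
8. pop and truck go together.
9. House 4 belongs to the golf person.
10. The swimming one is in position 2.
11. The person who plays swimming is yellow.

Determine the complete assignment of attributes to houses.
Solution:

House | Sport | Vehicle | Color | Food | Music
----------------------------------------------
  1   | tennis | sedan | green | pizza | jazz
  2   | swimming | van | yellow | sushi | rock
  3   | soccer | truck | red | tacos | pop
  4   | golf | coupe | blue | pasta | classical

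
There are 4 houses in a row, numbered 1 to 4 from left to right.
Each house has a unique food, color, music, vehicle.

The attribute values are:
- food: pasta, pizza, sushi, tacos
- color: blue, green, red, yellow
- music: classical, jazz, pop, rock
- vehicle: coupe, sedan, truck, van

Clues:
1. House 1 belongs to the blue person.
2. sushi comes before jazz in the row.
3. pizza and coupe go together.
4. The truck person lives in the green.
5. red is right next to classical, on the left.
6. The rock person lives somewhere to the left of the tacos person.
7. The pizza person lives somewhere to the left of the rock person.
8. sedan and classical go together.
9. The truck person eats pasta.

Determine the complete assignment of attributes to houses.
Solution:

House | Food | Color | Music | Vehicle
--------------------------------------
  1   | pizza | blue | pop | coupe
  2   | sushi | red | rock | van
  3   | tacos | yellow | classical | sedan
  4   | pasta | green | jazz | truck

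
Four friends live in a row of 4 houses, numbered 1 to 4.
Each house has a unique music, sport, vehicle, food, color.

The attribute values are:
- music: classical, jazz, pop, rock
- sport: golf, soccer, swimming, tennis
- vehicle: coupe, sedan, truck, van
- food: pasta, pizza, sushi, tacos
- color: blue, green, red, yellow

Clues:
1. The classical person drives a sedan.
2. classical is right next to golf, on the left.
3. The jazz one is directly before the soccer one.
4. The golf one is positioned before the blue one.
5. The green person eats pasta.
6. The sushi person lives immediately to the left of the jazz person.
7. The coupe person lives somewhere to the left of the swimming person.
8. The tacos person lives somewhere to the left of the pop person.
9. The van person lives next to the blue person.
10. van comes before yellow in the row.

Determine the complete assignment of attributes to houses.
Solution:

House | Music | Sport | Vehicle | Food | Color
----------------------------------------------
  1   | classical | tennis | sedan | sushi | red
  2   | jazz | golf | van | pasta | green
  3   | rock | soccer | coupe | tacos | blue
  4   | pop | swimming | truck | pizza | yellow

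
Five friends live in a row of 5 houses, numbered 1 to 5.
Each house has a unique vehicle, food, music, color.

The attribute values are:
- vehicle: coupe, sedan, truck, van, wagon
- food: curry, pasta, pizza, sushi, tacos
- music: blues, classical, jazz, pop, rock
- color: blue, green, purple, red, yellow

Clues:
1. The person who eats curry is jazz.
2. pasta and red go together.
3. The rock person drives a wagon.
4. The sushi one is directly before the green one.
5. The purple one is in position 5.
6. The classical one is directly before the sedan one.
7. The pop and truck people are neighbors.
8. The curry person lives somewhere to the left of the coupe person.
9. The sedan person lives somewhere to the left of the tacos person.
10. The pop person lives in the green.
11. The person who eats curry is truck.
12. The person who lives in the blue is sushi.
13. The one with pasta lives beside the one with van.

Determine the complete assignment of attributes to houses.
Solution:

House | Vehicle | Food | Music | Color
--------------------------------------
  1   | wagon | pasta | rock | red
  2   | van | sushi | classical | blue
  3   | sedan | pizza | pop | green
  4   | truck | curry | jazz | yellow
  5   | coupe | tacos | blues | purple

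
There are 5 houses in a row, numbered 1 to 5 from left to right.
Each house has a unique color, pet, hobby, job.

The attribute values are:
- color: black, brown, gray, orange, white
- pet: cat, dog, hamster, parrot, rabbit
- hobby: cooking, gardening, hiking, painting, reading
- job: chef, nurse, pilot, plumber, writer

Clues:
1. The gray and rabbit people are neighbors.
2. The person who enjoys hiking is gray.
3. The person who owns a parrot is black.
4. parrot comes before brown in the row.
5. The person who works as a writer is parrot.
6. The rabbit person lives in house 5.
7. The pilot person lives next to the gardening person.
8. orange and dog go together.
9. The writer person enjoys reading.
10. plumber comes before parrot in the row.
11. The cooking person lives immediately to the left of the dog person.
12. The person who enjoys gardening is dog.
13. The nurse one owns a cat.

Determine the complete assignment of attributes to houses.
Solution:

House | Color | Pet | Hobby | Job
---------------------------------
  1   | white | hamster | cooking | pilot
  2   | orange | dog | gardening | plumber
  3   | black | parrot | reading | writer
  4   | gray | cat | hiking | nurse
  5   | brown | rabbit | painting | chef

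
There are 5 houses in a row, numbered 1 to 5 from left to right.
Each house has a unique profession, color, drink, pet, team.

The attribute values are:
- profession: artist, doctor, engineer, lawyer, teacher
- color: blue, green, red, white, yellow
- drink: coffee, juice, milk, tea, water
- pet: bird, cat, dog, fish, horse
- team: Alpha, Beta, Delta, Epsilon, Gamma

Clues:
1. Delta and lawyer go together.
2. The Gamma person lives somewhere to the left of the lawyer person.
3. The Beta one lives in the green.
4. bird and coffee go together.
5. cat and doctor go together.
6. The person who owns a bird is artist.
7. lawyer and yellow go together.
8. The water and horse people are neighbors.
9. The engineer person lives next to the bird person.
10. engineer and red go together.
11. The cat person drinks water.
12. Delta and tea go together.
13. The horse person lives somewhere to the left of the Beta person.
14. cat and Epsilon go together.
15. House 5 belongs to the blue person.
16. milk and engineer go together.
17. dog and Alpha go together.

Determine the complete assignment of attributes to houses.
Solution:

House | Profession | Color | Drink | Pet | Team
-----------------------------------------------
  1   | doctor | white | water | cat | Epsilon
  2   | engineer | red | milk | horse | Gamma
  3   | artist | green | coffee | bird | Beta
  4   | lawyer | yellow | tea | fish | Delta
  5   | teacher | blue | juice | dog | Alpha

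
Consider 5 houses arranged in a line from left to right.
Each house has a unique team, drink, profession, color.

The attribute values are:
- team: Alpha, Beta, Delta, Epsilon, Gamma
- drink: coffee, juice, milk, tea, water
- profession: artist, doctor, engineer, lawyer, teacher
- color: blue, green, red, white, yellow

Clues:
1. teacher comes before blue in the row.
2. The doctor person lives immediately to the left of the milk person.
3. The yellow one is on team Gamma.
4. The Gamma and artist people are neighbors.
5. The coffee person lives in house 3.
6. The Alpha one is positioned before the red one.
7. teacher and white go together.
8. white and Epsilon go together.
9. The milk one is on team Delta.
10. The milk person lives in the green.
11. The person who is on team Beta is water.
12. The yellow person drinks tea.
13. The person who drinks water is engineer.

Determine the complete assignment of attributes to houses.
Solution:

House | Team | Drink | Profession | Color
-----------------------------------------
  1   | Gamma | tea | doctor | yellow
  2   | Delta | milk | artist | green
  3   | Epsilon | coffee | teacher | white
  4   | Alpha | juice | lawyer | blue
  5   | Beta | water | engineer | red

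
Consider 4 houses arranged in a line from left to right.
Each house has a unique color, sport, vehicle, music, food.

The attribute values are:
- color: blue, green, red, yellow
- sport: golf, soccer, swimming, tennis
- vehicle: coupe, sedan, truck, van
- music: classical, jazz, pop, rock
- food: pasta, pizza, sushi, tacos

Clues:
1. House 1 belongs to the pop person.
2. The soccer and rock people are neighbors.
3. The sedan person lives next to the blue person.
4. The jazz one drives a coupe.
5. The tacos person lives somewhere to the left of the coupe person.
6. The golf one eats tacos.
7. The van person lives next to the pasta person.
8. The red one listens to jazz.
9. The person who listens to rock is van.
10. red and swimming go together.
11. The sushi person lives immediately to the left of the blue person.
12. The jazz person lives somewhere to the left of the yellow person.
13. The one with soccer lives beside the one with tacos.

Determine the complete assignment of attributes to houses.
Solution:

House | Color | Sport | Vehicle | Music | Food
----------------------------------------------
  1   | green | soccer | sedan | pop | sushi
  2   | blue | golf | van | rock | tacos
  3   | red | swimming | coupe | jazz | pasta
  4   | yellow | tennis | truck | classical | pizza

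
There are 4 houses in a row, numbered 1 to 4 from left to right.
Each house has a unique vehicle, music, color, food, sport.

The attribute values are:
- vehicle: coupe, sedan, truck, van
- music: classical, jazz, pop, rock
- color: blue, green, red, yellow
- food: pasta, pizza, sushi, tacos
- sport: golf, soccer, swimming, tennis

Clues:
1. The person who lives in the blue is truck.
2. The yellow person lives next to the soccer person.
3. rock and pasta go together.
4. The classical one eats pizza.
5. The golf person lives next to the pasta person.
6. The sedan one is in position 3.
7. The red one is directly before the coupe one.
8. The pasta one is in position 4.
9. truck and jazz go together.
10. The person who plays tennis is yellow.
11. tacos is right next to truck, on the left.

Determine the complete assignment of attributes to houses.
Solution:

House | Vehicle | Music | Color | Food | Sport
----------------------------------------------
  1   | van | pop | yellow | tacos | tennis
  2   | truck | jazz | blue | sushi | soccer
  3   | sedan | classical | red | pizza | golf
  4   | coupe | rock | green | pasta | swimming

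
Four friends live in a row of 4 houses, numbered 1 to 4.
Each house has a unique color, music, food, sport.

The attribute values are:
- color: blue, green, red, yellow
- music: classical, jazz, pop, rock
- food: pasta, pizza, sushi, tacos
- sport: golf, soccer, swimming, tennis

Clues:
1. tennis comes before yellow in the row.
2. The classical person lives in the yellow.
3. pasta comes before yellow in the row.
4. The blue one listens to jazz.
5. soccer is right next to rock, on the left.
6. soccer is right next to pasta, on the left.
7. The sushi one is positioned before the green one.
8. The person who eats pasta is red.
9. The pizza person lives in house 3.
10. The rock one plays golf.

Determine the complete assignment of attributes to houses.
Solution:

House | Color | Music | Food | Sport
------------------------------------
  1   | blue | jazz | sushi | soccer
  2   | red | rock | pasta | golf
  3   | green | pop | pizza | tennis
  4   | yellow | classical | tacos | swimming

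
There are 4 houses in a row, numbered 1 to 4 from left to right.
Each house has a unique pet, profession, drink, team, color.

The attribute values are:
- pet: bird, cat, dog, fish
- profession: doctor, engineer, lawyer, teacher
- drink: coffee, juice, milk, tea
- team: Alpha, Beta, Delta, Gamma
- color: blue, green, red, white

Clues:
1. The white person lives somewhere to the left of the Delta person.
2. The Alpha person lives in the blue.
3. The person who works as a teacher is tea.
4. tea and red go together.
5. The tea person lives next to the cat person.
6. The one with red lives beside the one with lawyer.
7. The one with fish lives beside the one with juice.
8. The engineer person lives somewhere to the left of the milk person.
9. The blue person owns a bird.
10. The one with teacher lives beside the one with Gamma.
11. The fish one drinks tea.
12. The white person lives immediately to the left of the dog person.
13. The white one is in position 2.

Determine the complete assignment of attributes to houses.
Solution:

House | Pet | Profession | Drink | Team | Color
-----------------------------------------------
  1   | fish | teacher | tea | Beta | red
  2   | cat | lawyer | juice | Gamma | white
  3   | dog | engineer | coffee | Delta | green
  4   | bird | doctor | milk | Alpha | blue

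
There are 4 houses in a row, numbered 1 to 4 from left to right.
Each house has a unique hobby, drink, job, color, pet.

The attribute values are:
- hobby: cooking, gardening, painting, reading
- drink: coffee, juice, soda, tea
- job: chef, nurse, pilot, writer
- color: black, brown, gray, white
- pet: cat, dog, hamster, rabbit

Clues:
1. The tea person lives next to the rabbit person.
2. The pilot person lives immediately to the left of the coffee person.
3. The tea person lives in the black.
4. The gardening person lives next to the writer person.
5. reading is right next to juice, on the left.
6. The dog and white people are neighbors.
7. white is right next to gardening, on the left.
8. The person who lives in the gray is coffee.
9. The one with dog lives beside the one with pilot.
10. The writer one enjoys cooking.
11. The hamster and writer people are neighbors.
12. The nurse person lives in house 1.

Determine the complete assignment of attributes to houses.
Solution:

House | Hobby | Drink | Job | Color | Pet
-----------------------------------------
  1   | reading | tea | nurse | black | dog
  2   | painting | juice | pilot | white | rabbit
  3   | gardening | coffee | chef | gray | hamster
  4   | cooking | soda | writer | brown | cat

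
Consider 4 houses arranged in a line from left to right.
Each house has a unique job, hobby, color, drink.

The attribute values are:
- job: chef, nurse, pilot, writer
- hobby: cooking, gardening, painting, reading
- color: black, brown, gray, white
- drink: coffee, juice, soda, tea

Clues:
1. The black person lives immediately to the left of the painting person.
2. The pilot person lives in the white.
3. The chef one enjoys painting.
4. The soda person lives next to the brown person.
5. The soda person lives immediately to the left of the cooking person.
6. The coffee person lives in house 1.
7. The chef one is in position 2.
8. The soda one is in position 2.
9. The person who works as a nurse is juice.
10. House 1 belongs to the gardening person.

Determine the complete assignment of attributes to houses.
Solution:

House | Job | Hobby | Color | Drink
-----------------------------------
  1   | writer | gardening | black | coffee
  2   | chef | painting | gray | soda
  3   | nurse | cooking | brown | juice
  4   | pilot | reading | white | tea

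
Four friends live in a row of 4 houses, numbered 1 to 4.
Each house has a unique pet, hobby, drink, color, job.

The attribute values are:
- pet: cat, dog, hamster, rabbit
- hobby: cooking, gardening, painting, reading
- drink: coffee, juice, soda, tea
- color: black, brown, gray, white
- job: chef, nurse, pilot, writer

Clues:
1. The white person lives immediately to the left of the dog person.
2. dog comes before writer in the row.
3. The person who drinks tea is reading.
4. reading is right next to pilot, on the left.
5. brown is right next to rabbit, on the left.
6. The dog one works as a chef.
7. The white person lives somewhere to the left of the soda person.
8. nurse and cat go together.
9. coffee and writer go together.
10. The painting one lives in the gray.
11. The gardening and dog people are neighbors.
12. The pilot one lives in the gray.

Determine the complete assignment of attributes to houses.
Solution:

House | Pet | Hobby | Drink | Color | Job
-----------------------------------------
  1   | cat | gardening | juice | white | nurse
  2   | dog | reading | tea | brown | chef
  3   | rabbit | painting | soda | gray | pilot
  4   | hamster | cooking | coffee | black | writer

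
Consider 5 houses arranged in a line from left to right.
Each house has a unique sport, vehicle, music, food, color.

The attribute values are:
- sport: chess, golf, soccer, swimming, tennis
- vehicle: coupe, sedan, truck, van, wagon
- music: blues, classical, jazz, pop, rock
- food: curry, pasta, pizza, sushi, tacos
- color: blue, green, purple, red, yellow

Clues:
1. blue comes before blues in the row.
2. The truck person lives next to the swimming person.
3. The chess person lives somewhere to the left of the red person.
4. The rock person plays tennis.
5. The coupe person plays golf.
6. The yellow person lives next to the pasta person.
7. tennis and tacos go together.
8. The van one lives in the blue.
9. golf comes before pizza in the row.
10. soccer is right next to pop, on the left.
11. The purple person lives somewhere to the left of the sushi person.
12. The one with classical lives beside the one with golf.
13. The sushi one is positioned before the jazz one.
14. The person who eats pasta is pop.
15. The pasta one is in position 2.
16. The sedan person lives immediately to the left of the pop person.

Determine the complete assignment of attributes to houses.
Solution:

House | Sport | Vehicle | Music | Food | Color
----------------------------------------------
  1   | soccer | sedan | classical | curry | yellow
  2   | golf | coupe | pop | pasta | purple
  3   | tennis | van | rock | tacos | blue
  4   | chess | truck | blues | sushi | green
  5   | swimming | wagon | jazz | pizza | red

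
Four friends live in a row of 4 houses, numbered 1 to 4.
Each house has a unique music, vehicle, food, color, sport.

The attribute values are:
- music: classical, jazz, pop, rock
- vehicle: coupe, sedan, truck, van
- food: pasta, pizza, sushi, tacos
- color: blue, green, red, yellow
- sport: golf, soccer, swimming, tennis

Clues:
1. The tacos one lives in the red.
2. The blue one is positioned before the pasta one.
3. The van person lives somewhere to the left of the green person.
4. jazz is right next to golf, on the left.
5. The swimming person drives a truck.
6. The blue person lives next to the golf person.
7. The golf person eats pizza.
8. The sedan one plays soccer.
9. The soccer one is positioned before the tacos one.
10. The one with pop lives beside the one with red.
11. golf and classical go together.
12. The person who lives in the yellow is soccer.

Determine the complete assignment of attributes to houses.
Solution:

House | Music | Vehicle | Food | Color | Sport
----------------------------------------------
  1   | jazz | van | sushi | blue | tennis
  2   | classical | coupe | pizza | green | golf
  3   | pop | sedan | pasta | yellow | soccer
  4   | rock | truck | tacos | red | swimming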